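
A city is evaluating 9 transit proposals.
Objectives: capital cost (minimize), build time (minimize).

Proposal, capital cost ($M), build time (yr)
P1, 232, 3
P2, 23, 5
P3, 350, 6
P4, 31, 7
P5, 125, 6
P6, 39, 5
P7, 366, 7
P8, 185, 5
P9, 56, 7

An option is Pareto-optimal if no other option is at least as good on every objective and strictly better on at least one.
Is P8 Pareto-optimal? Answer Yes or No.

P2 vs P8: capital cost 23≤185, build time 5≤5 — P2 is at least as good on every objective and strictly better on at least one, so P2 dominates P8.

No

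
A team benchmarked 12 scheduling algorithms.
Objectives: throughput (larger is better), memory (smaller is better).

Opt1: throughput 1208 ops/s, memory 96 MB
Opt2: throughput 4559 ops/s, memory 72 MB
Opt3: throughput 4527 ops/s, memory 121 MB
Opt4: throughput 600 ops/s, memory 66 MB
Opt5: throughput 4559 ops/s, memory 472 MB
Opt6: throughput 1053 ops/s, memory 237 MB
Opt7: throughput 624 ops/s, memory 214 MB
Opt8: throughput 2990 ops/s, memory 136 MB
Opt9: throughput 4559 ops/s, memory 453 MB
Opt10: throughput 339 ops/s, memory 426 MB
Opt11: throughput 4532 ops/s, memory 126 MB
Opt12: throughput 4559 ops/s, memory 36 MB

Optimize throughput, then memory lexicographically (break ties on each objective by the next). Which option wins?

First maximize throughput: best is 4559, kept {Opt2, Opt5, Opt9, Opt12}.
Then minimize memory: best is 36, kept {Opt12}.

Opt12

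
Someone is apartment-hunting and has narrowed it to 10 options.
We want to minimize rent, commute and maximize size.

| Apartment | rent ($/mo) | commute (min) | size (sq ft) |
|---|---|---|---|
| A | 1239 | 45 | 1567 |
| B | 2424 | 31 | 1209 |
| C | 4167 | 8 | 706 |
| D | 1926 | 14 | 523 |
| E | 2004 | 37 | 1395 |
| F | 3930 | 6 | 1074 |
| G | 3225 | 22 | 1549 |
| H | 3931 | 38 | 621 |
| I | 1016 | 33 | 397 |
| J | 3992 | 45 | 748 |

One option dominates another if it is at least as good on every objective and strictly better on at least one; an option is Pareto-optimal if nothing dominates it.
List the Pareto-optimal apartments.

A, B, D, E, F, G, I

A: not dominated (best size).
B: not dominated.
C: dominated by F (rent 3930≤4167, commute 6≤8, size 1074≥706).
D: not dominated.
E: not dominated.
F: not dominated (best commute).
G: not dominated.
H: dominated by B (rent 2424≤3931, commute 31≤38, size 1209≥621).
I: not dominated (best rent).
J: dominated by A (rent 1239≤3992, commute 45≤45, size 1567≥748).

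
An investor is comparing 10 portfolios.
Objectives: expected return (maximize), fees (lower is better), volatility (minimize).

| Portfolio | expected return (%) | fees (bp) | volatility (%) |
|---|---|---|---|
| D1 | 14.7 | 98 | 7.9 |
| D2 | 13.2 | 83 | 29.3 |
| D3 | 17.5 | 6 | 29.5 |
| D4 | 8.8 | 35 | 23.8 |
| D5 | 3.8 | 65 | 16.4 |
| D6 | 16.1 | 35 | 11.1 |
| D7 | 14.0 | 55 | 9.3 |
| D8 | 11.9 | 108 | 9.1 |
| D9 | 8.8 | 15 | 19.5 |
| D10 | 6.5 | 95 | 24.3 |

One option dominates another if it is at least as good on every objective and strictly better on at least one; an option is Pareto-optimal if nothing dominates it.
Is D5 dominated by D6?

Yes

D6 vs D5: expected return 16.1≥3.8, fees 35≤65, volatility 11.1≤16.4 — D6 is at least as good on every objective with at least one strict improvement.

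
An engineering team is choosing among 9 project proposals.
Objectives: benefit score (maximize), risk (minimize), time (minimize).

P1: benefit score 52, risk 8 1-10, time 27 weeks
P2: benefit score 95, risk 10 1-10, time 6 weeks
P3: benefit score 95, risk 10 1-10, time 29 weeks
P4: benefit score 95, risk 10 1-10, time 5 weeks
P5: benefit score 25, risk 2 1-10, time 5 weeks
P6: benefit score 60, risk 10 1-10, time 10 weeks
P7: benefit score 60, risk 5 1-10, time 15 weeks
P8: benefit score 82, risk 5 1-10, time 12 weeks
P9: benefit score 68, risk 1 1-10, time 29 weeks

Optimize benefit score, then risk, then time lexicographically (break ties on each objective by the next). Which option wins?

P4

First maximize benefit score: best is 95, kept {P2, P3, P4}.
Then minimize risk: best is 10, kept {P2, P3, P4}.
Then minimize time: best is 5, kept {P4}.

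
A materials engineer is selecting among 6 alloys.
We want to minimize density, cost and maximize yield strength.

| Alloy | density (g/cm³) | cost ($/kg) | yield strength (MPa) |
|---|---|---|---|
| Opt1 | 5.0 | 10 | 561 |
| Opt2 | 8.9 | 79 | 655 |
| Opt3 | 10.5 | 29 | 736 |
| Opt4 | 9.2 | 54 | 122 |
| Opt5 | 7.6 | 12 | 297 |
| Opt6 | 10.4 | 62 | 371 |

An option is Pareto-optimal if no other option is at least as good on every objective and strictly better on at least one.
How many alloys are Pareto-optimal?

Opt1: not dominated (best density).
Opt2: not dominated.
Opt3: not dominated (best yield strength).
Opt4: dominated by Opt1 (density 5.0≤9.2, cost 10≤54, yield strength 561≥122).
Opt5: dominated by Opt1 (density 5.0≤7.6, cost 10≤12, yield strength 561≥297).
Opt6: dominated by Opt1 (density 5.0≤10.4, cost 10≤62, yield strength 561≥371).
Pareto-optimal: Opt1, Opt2, Opt3 → 3.

3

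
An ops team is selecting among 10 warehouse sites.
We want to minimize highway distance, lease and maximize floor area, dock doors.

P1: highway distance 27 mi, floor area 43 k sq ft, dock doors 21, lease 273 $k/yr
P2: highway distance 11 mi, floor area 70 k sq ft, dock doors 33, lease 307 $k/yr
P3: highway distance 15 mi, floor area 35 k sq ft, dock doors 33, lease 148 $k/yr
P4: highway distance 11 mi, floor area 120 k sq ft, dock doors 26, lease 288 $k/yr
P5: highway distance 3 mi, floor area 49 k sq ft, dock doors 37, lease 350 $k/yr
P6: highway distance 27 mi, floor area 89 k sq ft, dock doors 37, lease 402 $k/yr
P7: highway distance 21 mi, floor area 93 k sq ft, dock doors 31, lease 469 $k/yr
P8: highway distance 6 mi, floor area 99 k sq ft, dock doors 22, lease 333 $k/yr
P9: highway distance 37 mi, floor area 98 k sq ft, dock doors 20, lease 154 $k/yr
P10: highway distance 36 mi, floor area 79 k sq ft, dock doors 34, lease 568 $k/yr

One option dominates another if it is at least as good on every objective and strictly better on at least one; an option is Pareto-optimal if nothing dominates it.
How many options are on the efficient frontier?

9

P1: not dominated.
P2: not dominated.
P3: not dominated (best lease).
P4: not dominated (best floor area).
P5: not dominated (best highway distance).
P6: not dominated.
P7: not dominated.
P8: not dominated.
P9: not dominated.
P10: dominated by P6 (highway distance 27≤36, floor area 89≥79, dock doors 37≥34, lease 402≤568).
Pareto-optimal: P1, P2, P3, P4, P5, P6, P7, P8, P9 → 9.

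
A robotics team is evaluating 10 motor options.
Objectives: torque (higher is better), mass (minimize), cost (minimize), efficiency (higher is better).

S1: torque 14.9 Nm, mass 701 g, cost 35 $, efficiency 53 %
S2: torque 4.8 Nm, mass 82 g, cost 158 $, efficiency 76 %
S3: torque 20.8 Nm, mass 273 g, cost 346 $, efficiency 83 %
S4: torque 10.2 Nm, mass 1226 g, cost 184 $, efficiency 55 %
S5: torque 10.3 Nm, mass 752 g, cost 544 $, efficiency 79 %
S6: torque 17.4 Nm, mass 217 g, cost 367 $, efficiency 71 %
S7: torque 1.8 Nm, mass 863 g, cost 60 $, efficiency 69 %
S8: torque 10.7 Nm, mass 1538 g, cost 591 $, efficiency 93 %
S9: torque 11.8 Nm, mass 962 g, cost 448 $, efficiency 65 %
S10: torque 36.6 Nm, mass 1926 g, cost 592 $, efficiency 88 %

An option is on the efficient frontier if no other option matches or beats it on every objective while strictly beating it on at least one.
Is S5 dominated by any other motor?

S3 vs S5: torque 20.8≥10.3, mass 273≤752, cost 346≤544, efficiency 83≥79 — S3 is at least as good on every objective and strictly better on at least one, so S3 dominates S5.

Yes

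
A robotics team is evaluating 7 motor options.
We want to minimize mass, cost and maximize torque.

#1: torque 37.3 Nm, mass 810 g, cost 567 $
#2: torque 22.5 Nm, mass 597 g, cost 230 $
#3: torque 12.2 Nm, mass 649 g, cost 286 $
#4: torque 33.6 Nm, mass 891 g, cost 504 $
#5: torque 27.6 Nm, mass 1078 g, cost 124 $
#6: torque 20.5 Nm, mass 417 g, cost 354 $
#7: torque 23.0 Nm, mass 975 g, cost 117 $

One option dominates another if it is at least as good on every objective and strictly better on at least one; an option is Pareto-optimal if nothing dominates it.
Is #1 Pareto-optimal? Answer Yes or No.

Yes

#2: worse on torque (22.5 vs 37.3).
#3: worse on torque (12.2 vs 37.3).
#4: worse on torque (33.6 vs 37.3).
#5: worse on torque (27.6 vs 37.3).
#6: worse on torque (20.5 vs 37.3).
#7: worse on torque (23.0 vs 37.3).
No option is at least as good as #1 on every objective and strictly better on one.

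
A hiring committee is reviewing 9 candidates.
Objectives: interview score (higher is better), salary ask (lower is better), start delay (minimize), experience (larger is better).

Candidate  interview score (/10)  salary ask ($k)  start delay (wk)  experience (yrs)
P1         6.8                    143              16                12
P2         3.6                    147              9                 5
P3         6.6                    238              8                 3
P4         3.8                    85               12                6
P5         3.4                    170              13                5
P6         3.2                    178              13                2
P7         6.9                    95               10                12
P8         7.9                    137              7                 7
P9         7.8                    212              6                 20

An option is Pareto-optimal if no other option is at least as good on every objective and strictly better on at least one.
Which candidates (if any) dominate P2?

P8: interview score 7.9≥3.6, salary ask 137≤147, start delay 7≤9, experience 7≥5 — dominates P2.
Others (P1, P3, P4, P5, P6, P7, P9) are each worse than P2 on at least one objective.

P8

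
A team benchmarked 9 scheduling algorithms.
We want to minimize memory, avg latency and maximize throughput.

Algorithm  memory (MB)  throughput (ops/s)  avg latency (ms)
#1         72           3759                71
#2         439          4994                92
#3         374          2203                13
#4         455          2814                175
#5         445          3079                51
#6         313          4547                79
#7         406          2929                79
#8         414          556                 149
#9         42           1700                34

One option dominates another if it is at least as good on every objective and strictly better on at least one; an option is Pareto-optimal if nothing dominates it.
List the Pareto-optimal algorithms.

#1, #2, #3, #5, #6, #9

#1: not dominated.
#2: not dominated (best throughput).
#3: not dominated (best avg latency).
#4: dominated by #1 (memory 72≤455, throughput 3759≥2814, avg latency 71≤175).
#5: not dominated.
#6: not dominated.
#7: dominated by #1 (memory 72≤406, throughput 3759≥2929, avg latency 71≤79).
#8: dominated by #1 (memory 72≤414, throughput 3759≥556, avg latency 71≤149).
#9: not dominated (best memory).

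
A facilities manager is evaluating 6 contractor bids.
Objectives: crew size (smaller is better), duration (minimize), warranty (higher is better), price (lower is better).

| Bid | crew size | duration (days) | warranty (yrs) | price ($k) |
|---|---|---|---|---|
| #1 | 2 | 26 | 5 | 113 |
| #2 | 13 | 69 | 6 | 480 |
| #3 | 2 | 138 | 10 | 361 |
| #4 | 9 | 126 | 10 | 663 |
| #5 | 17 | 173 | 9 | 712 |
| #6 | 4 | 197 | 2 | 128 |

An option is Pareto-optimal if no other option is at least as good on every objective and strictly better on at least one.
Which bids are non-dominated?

#1: not dominated (best duration).
#2: not dominated.
#3: not dominated.
#4: not dominated.
#5: dominated by #3 (crew size 2≤17, duration 138≤173, warranty 10≥9, price 361≤712).
#6: dominated by #1 (crew size 2≤4, duration 26≤197, warranty 5≥2, price 113≤128).

#1, #2, #3, #4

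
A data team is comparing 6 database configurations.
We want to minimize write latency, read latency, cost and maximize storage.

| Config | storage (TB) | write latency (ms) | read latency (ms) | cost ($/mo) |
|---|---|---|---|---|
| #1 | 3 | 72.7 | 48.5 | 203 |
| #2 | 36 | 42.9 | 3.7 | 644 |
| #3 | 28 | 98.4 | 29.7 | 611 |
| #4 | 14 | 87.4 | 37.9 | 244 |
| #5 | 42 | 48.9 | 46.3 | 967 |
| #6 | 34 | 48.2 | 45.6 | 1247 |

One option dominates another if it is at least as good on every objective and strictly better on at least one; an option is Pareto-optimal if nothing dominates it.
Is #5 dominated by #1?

#1 vs #5: #1 is worse on storage (3 vs 42), so it does not dominate #5.

No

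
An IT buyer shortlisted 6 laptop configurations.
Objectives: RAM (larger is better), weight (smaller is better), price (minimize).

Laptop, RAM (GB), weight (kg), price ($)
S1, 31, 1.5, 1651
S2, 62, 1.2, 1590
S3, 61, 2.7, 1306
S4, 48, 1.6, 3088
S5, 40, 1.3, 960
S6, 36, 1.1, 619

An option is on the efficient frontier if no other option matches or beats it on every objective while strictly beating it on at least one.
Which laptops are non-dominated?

S1: dominated by S2 (RAM 62≥31, weight 1.2≤1.5, price 1590≤1651).
S2: not dominated (best RAM).
S3: not dominated.
S4: dominated by S2 (RAM 62≥48, weight 1.2≤1.6, price 1590≤3088).
S5: not dominated.
S6: not dominated (best weight).

S2, S3, S5, S6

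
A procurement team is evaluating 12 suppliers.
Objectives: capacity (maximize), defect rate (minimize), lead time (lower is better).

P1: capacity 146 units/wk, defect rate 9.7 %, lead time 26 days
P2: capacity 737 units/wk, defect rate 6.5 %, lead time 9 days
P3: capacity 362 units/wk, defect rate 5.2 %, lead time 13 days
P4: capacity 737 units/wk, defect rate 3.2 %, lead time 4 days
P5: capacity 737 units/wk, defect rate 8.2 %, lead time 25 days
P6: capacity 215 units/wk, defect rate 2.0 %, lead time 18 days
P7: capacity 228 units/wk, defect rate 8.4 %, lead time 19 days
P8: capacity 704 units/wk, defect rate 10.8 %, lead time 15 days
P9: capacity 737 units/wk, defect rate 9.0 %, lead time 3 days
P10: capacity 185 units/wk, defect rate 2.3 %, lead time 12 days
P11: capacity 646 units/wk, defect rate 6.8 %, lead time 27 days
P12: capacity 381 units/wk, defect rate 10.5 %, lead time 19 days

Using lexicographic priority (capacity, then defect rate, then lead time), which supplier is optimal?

P4

First maximize capacity: best is 737, kept {P2, P4, P5, P9}.
Then minimize defect rate: best is 3.2, kept {P4}.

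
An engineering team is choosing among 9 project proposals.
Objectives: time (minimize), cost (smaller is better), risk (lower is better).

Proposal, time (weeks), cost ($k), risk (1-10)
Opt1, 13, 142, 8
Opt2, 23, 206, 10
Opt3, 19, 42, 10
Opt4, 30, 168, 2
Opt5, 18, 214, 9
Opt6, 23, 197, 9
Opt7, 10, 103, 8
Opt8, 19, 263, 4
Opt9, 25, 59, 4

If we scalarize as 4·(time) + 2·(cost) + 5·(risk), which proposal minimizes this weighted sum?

Opt1: 4·13 + 2·142 + 5·8 = 376
Opt2: 4·23 + 2·206 + 5·10 = 554
Opt3: 4·19 + 2·42 + 5·10 = 210
Opt4: 4·30 + 2·168 + 5·2 = 466
Opt5: 4·18 + 2·214 + 5·9 = 545
Opt6: 4·23 + 2·197 + 5·9 = 531
Opt7: 4·10 + 2·103 + 5·8 = 286
Opt8: 4·19 + 2·263 + 5·4 = 622
Opt9: 4·25 + 2·59 + 5·4 = 238
Lowest: Opt3 at 210.

Opt3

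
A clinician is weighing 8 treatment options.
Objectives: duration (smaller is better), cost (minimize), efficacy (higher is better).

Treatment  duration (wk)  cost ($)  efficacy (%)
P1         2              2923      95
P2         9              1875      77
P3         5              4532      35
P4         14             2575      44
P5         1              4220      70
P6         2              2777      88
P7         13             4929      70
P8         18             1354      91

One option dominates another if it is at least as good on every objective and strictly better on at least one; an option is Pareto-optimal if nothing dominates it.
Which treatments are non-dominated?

P1: not dominated (best efficacy).
P2: not dominated.
P3: dominated by P1 (duration 2≤5, cost 2923≤4532, efficacy 95≥35).
P4: dominated by P2 (duration 9≤14, cost 1875≤2575, efficacy 77≥44).
P5: not dominated (best duration).
P6: not dominated.
P7: dominated by P1 (duration 2≤13, cost 2923≤4929, efficacy 95≥70).
P8: not dominated (best cost).

P1, P2, P5, P6, P8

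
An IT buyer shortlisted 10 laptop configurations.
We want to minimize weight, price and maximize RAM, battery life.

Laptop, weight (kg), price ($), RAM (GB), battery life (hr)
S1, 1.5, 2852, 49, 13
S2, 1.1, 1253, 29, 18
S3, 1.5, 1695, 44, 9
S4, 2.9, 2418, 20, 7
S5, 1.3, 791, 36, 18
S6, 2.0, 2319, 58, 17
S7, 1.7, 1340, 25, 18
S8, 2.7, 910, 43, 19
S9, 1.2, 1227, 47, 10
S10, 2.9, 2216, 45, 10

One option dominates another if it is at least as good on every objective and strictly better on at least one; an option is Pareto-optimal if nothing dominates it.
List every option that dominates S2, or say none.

none

S1: worse on weight (1.5 vs 1.1).
S3: worse on weight (1.5 vs 1.1).
S4: worse on weight (2.9 vs 1.1).
S5: worse on weight (1.3 vs 1.1).
S6: worse on weight (2.0 vs 1.1).
S7: worse on weight (1.7 vs 1.1).
S8: worse on weight (2.7 vs 1.1).
S9: worse on weight (1.2 vs 1.1).
S10: worse on weight (2.9 vs 1.1).
No option dominates S2.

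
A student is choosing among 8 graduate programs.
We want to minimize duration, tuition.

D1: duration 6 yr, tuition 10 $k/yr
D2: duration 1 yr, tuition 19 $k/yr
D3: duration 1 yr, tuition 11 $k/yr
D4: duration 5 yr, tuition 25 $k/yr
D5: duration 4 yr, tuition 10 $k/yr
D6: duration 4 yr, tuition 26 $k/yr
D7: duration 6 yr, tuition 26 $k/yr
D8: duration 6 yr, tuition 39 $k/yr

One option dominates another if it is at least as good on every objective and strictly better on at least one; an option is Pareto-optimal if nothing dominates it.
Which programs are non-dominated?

D1: dominated by D5 (duration 4≤6, tuition 10≤10).
D2: dominated by D3 (duration 1≤1, tuition 11≤19).
D3: not dominated.
D4: dominated by D2 (duration 1≤5, tuition 19≤25).
D5: not dominated.
D6: dominated by D2 (duration 1≤4, tuition 19≤26).
D7: dominated by D1 (duration 6≤6, tuition 10≤26).
D8: dominated by D1 (duration 6≤6, tuition 10≤39).

D3, D5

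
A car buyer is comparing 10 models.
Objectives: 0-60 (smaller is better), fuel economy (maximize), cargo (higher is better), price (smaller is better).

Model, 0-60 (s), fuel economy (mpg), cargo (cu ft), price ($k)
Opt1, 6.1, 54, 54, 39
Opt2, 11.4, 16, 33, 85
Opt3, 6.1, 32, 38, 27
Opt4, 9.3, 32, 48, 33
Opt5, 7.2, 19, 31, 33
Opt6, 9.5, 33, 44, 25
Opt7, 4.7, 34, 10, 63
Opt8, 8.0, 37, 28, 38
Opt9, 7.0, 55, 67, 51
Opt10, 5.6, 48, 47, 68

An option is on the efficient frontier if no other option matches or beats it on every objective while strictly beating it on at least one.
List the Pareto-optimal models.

Opt1: not dominated.
Opt2: dominated by Opt1 (0-60 6.1≤11.4, fuel economy 54≥16, cargo 54≥33, price 39≤85).
Opt3: not dominated.
Opt4: not dominated.
Opt5: dominated by Opt3 (0-60 6.1≤7.2, fuel economy 32≥19, cargo 38≥31, price 27≤33).
Opt6: not dominated (best price).
Opt7: not dominated (best 0-60).
Opt8: not dominated.
Opt9: not dominated (best fuel economy).
Opt10: not dominated.

Opt1, Opt3, Opt4, Opt6, Opt7, Opt8, Opt9, Opt10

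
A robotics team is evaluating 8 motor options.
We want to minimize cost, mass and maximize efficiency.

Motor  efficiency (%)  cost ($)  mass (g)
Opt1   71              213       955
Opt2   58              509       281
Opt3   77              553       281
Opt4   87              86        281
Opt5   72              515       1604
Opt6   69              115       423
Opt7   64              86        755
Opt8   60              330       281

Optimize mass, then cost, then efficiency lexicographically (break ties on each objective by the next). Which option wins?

First minimize mass: best is 281, kept {Opt2, Opt3, Opt4, Opt8}.
Then minimize cost: best is 86, kept {Opt4}.

Opt4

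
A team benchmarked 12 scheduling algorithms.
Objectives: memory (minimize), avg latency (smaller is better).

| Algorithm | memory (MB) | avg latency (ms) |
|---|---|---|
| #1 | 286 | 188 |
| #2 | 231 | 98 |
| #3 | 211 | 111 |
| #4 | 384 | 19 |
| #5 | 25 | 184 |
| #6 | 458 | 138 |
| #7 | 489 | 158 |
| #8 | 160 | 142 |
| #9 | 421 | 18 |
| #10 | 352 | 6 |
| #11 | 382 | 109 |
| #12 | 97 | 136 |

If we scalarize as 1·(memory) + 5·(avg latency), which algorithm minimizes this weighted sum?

#1: 1·286 + 5·188 = 1226
#2: 1·231 + 5·98 = 721
#3: 1·211 + 5·111 = 766
#4: 1·384 + 5·19 = 479
#5: 1·25 + 5·184 = 945
#6: 1·458 + 5·138 = 1148
#7: 1·489 + 5·158 = 1279
#8: 1·160 + 5·142 = 870
#9: 1·421 + 5·18 = 511
#10: 1·352 + 5·6 = 382
#11: 1·382 + 5·109 = 927
#12: 1·97 + 5·136 = 777
Lowest: #10 at 382.

#10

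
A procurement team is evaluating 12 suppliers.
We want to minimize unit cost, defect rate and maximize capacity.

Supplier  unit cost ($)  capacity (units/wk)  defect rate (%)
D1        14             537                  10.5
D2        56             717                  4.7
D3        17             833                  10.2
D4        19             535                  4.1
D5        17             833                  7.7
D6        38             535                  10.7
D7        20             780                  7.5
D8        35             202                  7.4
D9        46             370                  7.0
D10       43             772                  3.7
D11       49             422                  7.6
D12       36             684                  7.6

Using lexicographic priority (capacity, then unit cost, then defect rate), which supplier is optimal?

First maximize capacity: best is 833, kept {D3, D5}.
Then minimize unit cost: best is 17, kept {D3, D5}.
Then minimize defect rate: best is 7.7, kept {D5}.

D5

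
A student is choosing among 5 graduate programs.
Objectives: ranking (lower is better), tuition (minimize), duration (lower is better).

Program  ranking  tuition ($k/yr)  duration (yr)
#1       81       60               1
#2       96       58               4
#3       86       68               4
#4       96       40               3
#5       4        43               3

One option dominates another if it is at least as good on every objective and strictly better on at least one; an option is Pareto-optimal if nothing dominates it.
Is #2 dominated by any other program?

Yes

#4 vs #2: ranking 96≤96, tuition 40≤58, duration 3≤4 — #4 is at least as good on every objective and strictly better on at least one, so #4 dominates #2.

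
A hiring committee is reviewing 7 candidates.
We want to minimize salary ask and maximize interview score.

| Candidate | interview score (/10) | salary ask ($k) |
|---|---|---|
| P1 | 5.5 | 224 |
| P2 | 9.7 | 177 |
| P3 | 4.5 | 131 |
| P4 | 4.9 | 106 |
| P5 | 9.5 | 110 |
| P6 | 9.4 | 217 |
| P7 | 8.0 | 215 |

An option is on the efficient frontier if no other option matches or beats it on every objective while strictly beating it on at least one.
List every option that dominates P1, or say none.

P2: interview score 9.7≥5.5, salary ask 177≤224 — dominates P1.
P5: interview score 9.5≥5.5, salary ask 110≤224 — dominates P1.
P6: interview score 9.4≥5.5, salary ask 217≤224 — dominates P1.
P7: interview score 8.0≥5.5, salary ask 215≤224 — dominates P1.
Others (P3, P4) are each worse than P1 on at least one objective.

P2, P5, P6, P7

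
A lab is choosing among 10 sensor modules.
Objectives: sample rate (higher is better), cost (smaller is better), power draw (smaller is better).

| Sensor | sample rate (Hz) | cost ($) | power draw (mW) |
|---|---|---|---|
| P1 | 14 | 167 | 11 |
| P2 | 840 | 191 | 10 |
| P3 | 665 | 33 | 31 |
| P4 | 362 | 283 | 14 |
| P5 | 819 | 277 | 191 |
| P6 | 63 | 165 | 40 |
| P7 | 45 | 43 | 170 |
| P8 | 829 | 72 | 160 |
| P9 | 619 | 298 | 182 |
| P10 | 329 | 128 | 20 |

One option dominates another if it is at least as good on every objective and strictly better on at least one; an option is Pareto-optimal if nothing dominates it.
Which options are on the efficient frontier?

P1: not dominated.
P2: not dominated (best sample rate).
P3: not dominated (best cost).
P4: dominated by P2 (sample rate 840≥362, cost 191≤283, power draw 10≤14).
P5: dominated by P2 (sample rate 840≥819, cost 191≤277, power draw 10≤191).
P6: dominated by P3 (sample rate 665≥63, cost 33≤165, power draw 31≤40).
P7: dominated by P3 (sample rate 665≥45, cost 33≤43, power draw 31≤170).
P8: not dominated.
P9: dominated by P2 (sample rate 840≥619, cost 191≤298, power draw 10≤182).
P10: not dominated.

P1, P2, P3, P8, P10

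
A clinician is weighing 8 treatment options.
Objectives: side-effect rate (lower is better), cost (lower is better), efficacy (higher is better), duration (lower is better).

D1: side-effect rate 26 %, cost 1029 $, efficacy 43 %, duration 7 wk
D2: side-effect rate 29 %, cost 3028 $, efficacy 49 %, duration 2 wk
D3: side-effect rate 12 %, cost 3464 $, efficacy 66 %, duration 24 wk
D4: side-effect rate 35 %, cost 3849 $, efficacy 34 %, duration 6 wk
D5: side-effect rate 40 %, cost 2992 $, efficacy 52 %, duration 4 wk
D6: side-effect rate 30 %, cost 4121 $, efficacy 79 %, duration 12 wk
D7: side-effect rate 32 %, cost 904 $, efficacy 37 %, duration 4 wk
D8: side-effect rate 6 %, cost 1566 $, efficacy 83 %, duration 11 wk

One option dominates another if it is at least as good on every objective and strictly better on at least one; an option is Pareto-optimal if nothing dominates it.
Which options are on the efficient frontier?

D1: not dominated.
D2: not dominated (best duration).
D3: dominated by D8 (side-effect rate 6≤12, cost 1566≤3464, efficacy 83≥66, duration 11≤24).
D4: dominated by D2 (side-effect rate 29≤35, cost 3028≤3849, efficacy 49≥34, duration 2≤6).
D5: not dominated.
D6: dominated by D8 (side-effect rate 6≤30, cost 1566≤4121, efficacy 83≥79, duration 11≤12).
D7: not dominated (best cost).
D8: not dominated (best side-effect rate).

D1, D2, D5, D7, D8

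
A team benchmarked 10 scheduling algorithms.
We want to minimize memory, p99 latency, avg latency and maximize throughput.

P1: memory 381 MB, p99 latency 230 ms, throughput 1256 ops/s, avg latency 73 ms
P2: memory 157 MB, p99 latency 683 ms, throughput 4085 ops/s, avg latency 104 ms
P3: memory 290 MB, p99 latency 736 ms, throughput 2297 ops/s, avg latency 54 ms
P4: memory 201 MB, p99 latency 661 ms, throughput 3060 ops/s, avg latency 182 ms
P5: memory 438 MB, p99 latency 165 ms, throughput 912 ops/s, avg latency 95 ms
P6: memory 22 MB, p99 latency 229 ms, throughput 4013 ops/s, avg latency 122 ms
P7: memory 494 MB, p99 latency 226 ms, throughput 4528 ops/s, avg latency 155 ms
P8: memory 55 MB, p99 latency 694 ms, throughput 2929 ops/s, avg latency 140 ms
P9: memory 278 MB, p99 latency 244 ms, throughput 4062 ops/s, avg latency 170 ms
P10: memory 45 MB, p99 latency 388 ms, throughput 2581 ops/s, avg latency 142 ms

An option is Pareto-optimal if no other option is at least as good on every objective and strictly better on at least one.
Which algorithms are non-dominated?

P1: not dominated.
P2: not dominated.
P3: not dominated (best avg latency).
P4: dominated by P6 (memory 22≤201, p99 latency 229≤661, throughput 4013≥3060, avg latency 122≤182).
P5: not dominated (best p99 latency).
P6: not dominated (best memory).
P7: not dominated (best throughput).
P8: dominated by P6 (memory 22≤55, p99 latency 229≤694, throughput 4013≥2929, avg latency 122≤140).
P9: not dominated.
P10: dominated by P6 (memory 22≤45, p99 latency 229≤388, throughput 4013≥2581, avg latency 122≤142).

P1, P2, P3, P5, P6, P7, P9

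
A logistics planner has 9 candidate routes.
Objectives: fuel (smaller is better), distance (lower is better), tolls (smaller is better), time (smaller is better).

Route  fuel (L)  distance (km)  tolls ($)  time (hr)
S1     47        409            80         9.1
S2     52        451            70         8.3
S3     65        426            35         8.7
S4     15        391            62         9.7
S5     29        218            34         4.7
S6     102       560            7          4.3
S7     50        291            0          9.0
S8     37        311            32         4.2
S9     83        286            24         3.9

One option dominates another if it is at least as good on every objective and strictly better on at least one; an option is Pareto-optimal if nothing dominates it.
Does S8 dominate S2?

Yes

S8 vs S2: fuel 37≤52, distance 311≤451, tolls 32≤70, time 4.2≤8.3 — S8 is at least as good on every objective with at least one strict improvement.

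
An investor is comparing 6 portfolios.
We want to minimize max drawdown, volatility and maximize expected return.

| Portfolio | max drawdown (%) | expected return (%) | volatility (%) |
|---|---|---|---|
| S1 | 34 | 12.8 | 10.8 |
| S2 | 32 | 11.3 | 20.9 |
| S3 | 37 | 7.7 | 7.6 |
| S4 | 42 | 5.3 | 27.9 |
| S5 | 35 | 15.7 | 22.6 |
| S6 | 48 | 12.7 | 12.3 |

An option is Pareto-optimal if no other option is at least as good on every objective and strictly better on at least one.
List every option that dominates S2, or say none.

none

S1: worse on max drawdown (34 vs 32).
S3: worse on max drawdown (37 vs 32).
S4: worse on max drawdown (42 vs 32).
S5: worse on max drawdown (35 vs 32).
S6: worse on max drawdown (48 vs 32).
No option dominates S2.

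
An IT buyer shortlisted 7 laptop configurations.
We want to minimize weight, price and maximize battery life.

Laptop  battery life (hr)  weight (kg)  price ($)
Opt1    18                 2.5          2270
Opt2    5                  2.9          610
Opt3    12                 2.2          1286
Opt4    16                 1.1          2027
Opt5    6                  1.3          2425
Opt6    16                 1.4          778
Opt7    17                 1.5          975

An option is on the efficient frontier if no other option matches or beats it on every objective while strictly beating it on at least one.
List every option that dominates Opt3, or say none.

Opt6, Opt7

Opt6: battery life 16≥12, weight 1.4≤2.2, price 778≤1286 — dominates Opt3.
Opt7: battery life 17≥12, weight 1.5≤2.2, price 975≤1286 — dominates Opt3.
Others (Opt1, Opt2, Opt4, Opt5) are each worse than Opt3 on at least one objective.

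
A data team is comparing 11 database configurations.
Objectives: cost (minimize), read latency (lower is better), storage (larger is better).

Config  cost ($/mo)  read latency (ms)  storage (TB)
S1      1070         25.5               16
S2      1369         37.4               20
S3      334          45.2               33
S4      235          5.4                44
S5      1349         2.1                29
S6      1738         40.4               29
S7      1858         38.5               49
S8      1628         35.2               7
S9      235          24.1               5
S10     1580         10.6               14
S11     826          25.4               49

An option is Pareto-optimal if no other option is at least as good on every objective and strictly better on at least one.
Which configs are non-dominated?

S1: dominated by S4 (cost 235≤1070, read latency 5.4≤25.5, storage 44≥16).
S2: dominated by S4 (cost 235≤1369, read latency 5.4≤37.4, storage 44≥20).
S3: dominated by S4 (cost 235≤334, read latency 5.4≤45.2, storage 44≥33).
S4: not dominated.
S5: not dominated (best read latency).
S6: dominated by S4 (cost 235≤1738, read latency 5.4≤40.4, storage 44≥29).
S7: dominated by S11 (cost 826≤1858, read latency 25.4≤38.5, storage 49≥49).
S8: dominated by S1 (cost 1070≤1628, read latency 25.5≤35.2, storage 16≥7).
S9: dominated by S4 (cost 235≤235, read latency 5.4≤24.1, storage 44≥5).
S10: dominated by S4 (cost 235≤1580, read latency 5.4≤10.6, storage 44≥14).
S11: not dominated.

S4, S5, S11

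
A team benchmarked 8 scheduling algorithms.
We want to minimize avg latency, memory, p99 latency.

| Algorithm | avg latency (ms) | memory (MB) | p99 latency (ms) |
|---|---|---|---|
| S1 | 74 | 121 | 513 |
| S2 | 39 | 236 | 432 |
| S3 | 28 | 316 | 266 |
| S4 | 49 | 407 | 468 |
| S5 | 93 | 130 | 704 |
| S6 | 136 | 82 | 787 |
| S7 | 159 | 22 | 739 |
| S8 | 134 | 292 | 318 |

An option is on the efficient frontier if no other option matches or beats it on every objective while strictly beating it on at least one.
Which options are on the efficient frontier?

S1, S2, S3, S6, S7, S8

S1: not dominated.
S2: not dominated.
S3: not dominated (best avg latency).
S4: dominated by S2 (avg latency 39≤49, memory 236≤407, p99 latency 432≤468).
S5: dominated by S1 (avg latency 74≤93, memory 121≤130, p99 latency 513≤704).
S6: not dominated.
S7: not dominated (best memory).
S8: not dominated.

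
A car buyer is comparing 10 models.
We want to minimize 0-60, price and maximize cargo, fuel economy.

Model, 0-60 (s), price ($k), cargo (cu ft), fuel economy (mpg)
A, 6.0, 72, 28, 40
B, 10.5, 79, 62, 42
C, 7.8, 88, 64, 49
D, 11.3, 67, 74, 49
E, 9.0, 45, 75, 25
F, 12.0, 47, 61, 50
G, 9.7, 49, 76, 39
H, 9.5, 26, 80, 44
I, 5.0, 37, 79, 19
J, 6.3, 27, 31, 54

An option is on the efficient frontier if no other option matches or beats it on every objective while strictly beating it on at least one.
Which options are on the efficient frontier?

A: not dominated.
B: dominated by H (0-60 9.5≤10.5, price 26≤79, cargo 80≥62, fuel economy 44≥42).
C: not dominated.
D: not dominated.
E: not dominated.
F: not dominated.
G: dominated by H (0-60 9.5≤9.7, price 26≤49, cargo 80≥76, fuel economy 44≥39).
H: not dominated (best price).
I: not dominated (best 0-60).
J: not dominated (best fuel economy).

A, C, D, E, F, H, I, J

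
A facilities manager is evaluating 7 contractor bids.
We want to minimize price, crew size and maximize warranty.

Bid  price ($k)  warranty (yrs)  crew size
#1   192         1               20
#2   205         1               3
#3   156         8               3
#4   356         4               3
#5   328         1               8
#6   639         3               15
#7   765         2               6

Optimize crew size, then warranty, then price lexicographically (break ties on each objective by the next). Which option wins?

#3

First minimize crew size: best is 3, kept {#2, #3, #4}.
Then maximize warranty: best is 8, kept {#3}.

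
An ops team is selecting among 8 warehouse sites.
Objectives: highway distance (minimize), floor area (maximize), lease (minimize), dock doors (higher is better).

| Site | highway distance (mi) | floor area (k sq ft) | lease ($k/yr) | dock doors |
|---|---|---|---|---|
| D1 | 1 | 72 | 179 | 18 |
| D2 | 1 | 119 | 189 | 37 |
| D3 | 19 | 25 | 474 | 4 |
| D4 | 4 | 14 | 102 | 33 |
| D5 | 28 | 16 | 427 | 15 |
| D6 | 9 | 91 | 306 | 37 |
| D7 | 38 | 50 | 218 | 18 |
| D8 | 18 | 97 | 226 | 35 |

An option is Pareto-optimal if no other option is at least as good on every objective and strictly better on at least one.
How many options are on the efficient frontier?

D1: not dominated.
D2: not dominated (best floor area).
D3: dominated by D1 (highway distance 1≤19, floor area 72≥25, lease 179≤474, dock doors 18≥4).
D4: not dominated (best lease).
D5: dominated by D1 (highway distance 1≤28, floor area 72≥16, lease 179≤427, dock doors 18≥15).
D6: dominated by D2 (highway distance 1≤9, floor area 119≥91, lease 189≤306, dock doors 37≥37).
D7: dominated by D1 (highway distance 1≤38, floor area 72≥50, lease 179≤218, dock doors 18≥18).
D8: dominated by D2 (highway distance 1≤18, floor area 119≥97, lease 189≤226, dock doors 37≥35).
Pareto-optimal: D1, D2, D4 → 3.

3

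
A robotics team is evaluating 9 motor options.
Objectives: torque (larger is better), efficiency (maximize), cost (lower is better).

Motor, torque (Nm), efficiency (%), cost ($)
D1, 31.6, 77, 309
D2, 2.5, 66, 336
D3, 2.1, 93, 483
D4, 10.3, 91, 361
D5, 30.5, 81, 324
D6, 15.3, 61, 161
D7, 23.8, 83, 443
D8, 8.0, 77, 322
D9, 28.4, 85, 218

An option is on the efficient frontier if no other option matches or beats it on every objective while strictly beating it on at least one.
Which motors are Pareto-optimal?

D1, D3, D4, D5, D6, D9

D1: not dominated (best torque).
D2: dominated by D1 (torque 31.6≥2.5, efficiency 77≥66, cost 309≤336).
D3: not dominated (best efficiency).
D4: not dominated.
D5: not dominated.
D6: not dominated (best cost).
D7: dominated by D9 (torque 28.4≥23.8, efficiency 85≥83, cost 218≤443).
D8: dominated by D1 (torque 31.6≥8.0, efficiency 77≥77, cost 309≤322).
D9: not dominated.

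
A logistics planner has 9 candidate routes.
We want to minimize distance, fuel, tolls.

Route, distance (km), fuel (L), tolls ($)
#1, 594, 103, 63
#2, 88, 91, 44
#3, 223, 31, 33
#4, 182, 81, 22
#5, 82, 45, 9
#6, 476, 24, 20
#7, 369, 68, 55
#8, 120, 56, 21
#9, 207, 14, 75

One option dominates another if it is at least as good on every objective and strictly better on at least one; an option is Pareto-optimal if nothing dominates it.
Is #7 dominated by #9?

No

#9 vs #7: #9 is worse on tolls (75 vs 55), so it does not dominate #7.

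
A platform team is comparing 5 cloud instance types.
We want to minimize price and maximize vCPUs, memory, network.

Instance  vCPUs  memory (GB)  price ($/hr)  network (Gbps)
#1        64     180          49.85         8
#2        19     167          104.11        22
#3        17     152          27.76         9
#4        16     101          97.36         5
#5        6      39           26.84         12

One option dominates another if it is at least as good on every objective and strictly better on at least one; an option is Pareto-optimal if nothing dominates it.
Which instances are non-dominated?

#1: not dominated (best vCPUs).
#2: not dominated (best network).
#3: not dominated.
#4: dominated by #1 (vCPUs 64≥16, memory 180≥101, price 49.85≤97.36, network 8≥5).
#5: not dominated (best price).

#1, #2, #3, #5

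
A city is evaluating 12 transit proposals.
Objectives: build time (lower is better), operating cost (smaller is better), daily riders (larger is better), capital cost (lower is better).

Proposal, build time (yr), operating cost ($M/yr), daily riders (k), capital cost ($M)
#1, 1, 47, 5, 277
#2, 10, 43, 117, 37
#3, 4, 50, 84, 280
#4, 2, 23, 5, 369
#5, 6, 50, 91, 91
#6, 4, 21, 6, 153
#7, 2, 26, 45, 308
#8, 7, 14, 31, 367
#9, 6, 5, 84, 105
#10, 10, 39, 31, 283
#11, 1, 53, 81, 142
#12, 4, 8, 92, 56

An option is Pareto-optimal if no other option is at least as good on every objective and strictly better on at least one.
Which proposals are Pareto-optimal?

#1, #2, #4, #7, #9, #11, #12

#1: not dominated.
#2: not dominated (best daily riders).
#3: dominated by #12 (build time 4≤4, operating cost 8≤50, daily riders 92≥84, capital cost 56≤280).
#4: not dominated.
#5: dominated by #12 (build time 4≤6, operating cost 8≤50, daily riders 92≥91, capital cost 56≤91).
#6: dominated by #12 (build time 4≤4, operating cost 8≤21, daily riders 92≥6, capital cost 56≤153).
#7: not dominated.
#8: dominated by #9 (build time 6≤7, operating cost 5≤14, daily riders 84≥31, capital cost 105≤367).
#9: not dominated (best operating cost).
#10: dominated by #9 (build time 6≤10, operating cost 5≤39, daily riders 84≥31, capital cost 105≤283).
#11: not dominated.
#12: not dominated.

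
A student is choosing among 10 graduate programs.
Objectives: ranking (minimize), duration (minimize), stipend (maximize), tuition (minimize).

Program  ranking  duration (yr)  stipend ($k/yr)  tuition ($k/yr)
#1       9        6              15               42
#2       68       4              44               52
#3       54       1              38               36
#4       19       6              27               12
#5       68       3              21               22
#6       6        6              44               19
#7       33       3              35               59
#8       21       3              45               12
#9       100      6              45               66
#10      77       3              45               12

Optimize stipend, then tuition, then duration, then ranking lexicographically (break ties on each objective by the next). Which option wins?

First maximize stipend: best is 45, kept {#8, #9, #10}.
Then minimize tuition: best is 12, kept {#8, #10}.
Then minimize duration: best is 3, kept {#8, #10}.
Then minimize ranking: best is 21, kept {#8}.

#8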